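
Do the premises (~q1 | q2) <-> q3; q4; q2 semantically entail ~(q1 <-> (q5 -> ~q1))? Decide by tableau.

Initial set: {((~q1 | q2) <-> q3); q4; q2; ~~(q1 <-> (q5 -> ~q1))}.
((~q1 | q2) <-> q3): β-rule — branch into (~q1 | q2), q3  //  ~(~q1 | q2), ~q3.
  branch 1 (add (~q1 | q2), q3):
    ~~(q1 <-> (q5 -> ~q1)): β-rule — branch into q1, (q5 -> ~q1)  //  ~q1, ~(q5 -> ~q1).
      branch 1.1 (add q1, (q5 -> ~q1)):
        (~q1 | q2): β-rule — branch into ~q1  //  q2.
          branch 1.1.1 (add ~q1):
            × closes — contains both q1 and ~q1.
          branch 1.1.2 (add q2):
            (q5 -> ~q1): β-rule — branch into ~q5  //  ~q1.
              branch 1.1.2.1 (add ~q5):
                ○ open, literals {q1=T, q2=T, q3=T, q4=T, q5=F}.
              branch 1.1.2.2 (add ~q1):
                × closes — contains both q1 and ~q1.
      branch 1.2 (add ~q1, ~(q5 -> ~q1)):
        ~(q5 -> ~q1): α-rule — add q5, ~~q1.
        × closes — contains both q1 and ~q1.
  branch 2 (add ~(~q1 | q2), ~q3):
    ~(~q1 | q2): α-rule — add ~~q1, ~q2.
    × closes — contains both q2 and ~q2.
4 branches closed, 1 open.
An open branch gives a countermodel: q1=T, q2=T, q3=T, q4=T, q5=F (unmentioned atoms arbitrary); the premises hold there but the conclusion fails.

No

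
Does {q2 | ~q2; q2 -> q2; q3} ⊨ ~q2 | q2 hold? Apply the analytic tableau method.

Initial set: {T (q2 | ~q2); T (q2 -> q2); T q3; F (~q2 | q2)}.
F (~q2 | q2): α-rule — add F ~q2, F q2.
× closes — contains both q2 and ~q2.
All 1 branch closes.
Every branch closed, so the premises entail the conclusion.

Yes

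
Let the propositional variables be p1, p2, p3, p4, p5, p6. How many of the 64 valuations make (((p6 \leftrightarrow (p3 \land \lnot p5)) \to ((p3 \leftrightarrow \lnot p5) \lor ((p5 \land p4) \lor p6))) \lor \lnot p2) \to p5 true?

36

Initial set: {((((p6 \leftrightarrow (p3 \land \lnot p5)) \to ((p3 \leftrightarrow \lnot p5) \lor ((p5 \land p4) \lor p6))) \lor \lnot p2) \to p5)}.
((((p6 \leftrightarrow (p3 \land \lnot p5)) \to ((p3 \leftrightarrow \lnot p5) \lor ((p5 \land p4) \lor p6))) \lor \lnot p2) \to p5): β-rule — branch into \lnot (((p6 \leftrightarrow (p3 \land \lnot p5)) \to ((p3 \leftrightarrow \lnot p5) \lor ((p5 \land p4) \lor p6))) \lor \lnot p2)  //  p5.
  branch 1 (add \lnot (((p6 \leftrightarrow (p3 \land \lnot p5)) \to ((p3 \leftrightarrow \lnot p5) \lor ((p5 \land p4) \lor p6))) \lor \lnot p2)):
    \lnot (((p6 \leftrightarrow (p3 \land \lnot p5)) \to ((p3 \leftrightarrow \lnot p5) \lor ((p5 \land p4) \lor p6))) \lor \lnot p2): α-rule — add \lnot ((p6 \leftrightarrow (p3 \land \lnot p5)) \to ((p3 \leftrightarrow \lnot p5) \lor ((p5 \land p4) \lor p6))), \lnot \lnot p2.
    \lnot ((p6 \leftrightarrow (p3 \land \lnot p5)) \to ((p3 \leftrightarrow \lnot p5) \lor ((p5 \land p4) \lor p6))): α-rule — add (p6 \leftrightarrow (p3 \land \lnot p5)), \lnot ((p3 \leftrightarrow \lnot p5) \lor ((p5 \land p4) \lor p6)).
    \lnot ((p3 \leftrightarrow \lnot p5) \lor ((p5 \land p4) \lor p6)): α-rule — add \lnot (p3 \leftrightarrow \lnot p5), \lnot ((p5 \land p4) \lor p6).
    \lnot ((p5 \land p4) \lor p6): α-rule — add \lnot (p5 \land p4), \lnot p6.
    (p6 \leftrightarrow (p3 \land \lnot p5)): β-rule — branch into p6, (p3 \land \lnot p5)  //  \lnot p6, \lnot (p3 \land \lnot p5).
      branch 1.1 (add p6, (p3 \land \lnot p5)):
        × closes — contains both p6 and \lnot p6.
      branch 1.2 (add \lnot p6, \lnot (p3 \land \lnot p5)):
        \lnot (p3 \leftrightarrow \lnot p5): β-rule — branch into p3, \lnot \lnot p5  //  \lnot p3, \lnot p5.
          branch 1.2.1 (add p3, \lnot \lnot p5):
            \lnot (p5 \land p4): β-rule — branch into \lnot p5  //  \lnot p4.
              branch 1.2.1.1 (add \lnot p5):
                × closes — contains both p5 and \lnot p5.
              branch 1.2.1.2 (add \lnot p4):
                \lnot (p3 \land \lnot p5): β-rule — branch into \lnot p3  //  \lnot \lnot p5.
                  branch 1.2.1.2.1 (add \lnot p3):
                    × closes — contains both p3 and \lnot p3.
                  branch 1.2.1.2.2 (add \lnot \lnot p5):
                    ○ open, literals {p2=true, p3=true, p4=false, p5=true, p6=false}.
          branch 1.2.2 (add \lnot p3, \lnot p5):
            \lnot (p5 \land p4): β-rule — branch into \lnot p5  //  \lnot p4.
              branch 1.2.2.1 (add \lnot p5):
                \lnot (p3 \land \lnot p5): β-rule — branch into \lnot p3  //  \lnot \lnot p5.
                  branch 1.2.2.1.1 (add \lnot p3):
                    ○ open, literals {p2=true, p3=false, p5=false, p6=false}.
                  branch 1.2.2.1.2 (add \lnot \lnot p5):
                    × closes — contains both p5 and \lnot p5.
              branch 1.2.2.2 (add \lnot p4):
                \lnot (p3 \land \lnot p5): β-rule — branch into \lnot p3  //  \lnot \lnot p5.
                  branch 1.2.2.2.1 (add \lnot p3):
                    ○ open, literals {p2=true, p3=false, p4=false, p5=false, p6=false}.
                  branch 1.2.2.2.2 (add \lnot \lnot p5):
                    × closes — contains both p5 and \lnot p5.
  branch 2 (add p5):
    ○ open, literals {p5=true}.
5 branches closed, 4 open.
Each open branch fixes some atoms; the unmentioned ones are free. Counting distinct full assignments: branch {p2=true, p3=true, p4=false, p5=true, p6=false} (p1) contributes 2 new; branch {p2=true, p3=false, p5=false, p6=false} (p1, p4) contributes 4 new; branch {p2=true, p3=false, p4=false, p5=false, p6=false} (p1) contributes 0 new; branch {p5=true} (p1, p2, p3, p4, p6) contributes 30 new. Total: 36.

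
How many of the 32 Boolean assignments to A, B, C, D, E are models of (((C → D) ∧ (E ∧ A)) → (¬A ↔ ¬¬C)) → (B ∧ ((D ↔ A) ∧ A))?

5

Initial set: {((((C → D) ∧ (E ∧ A)) → (¬A ↔ ¬¬C)) → (B ∧ ((D ↔ A) ∧ A)))}.
((((C → D) ∧ (E ∧ A)) → (¬A ↔ ¬¬C)) → (B ∧ ((D ↔ A) ∧ A))): β-rule — branch into ¬(((C → D) ∧ (E ∧ A)) → (¬A ↔ ¬¬C))  //  (B ∧ ((D ↔ A) ∧ A)).
  branch 1 (add ¬(((C → D) ∧ (E ∧ A)) → (¬A ↔ ¬¬C))):
    ¬(((C → D) ∧ (E ∧ A)) → (¬A ↔ ¬¬C)): α-rule — add ((C → D) ∧ (E ∧ A)), ¬(¬A ↔ ¬¬C).
    ((C → D) ∧ (E ∧ A)): α-rule — add (C → D), (E ∧ A).
    (E ∧ A): α-rule — add E, A.
    ¬(¬A ↔ ¬¬C): β-rule — branch into ¬A, ¬¬¬C  //  ¬¬A, ¬¬C.
      branch 1.1 (add ¬A, ¬¬¬C):
        × closes — contains both A and ¬A.
      branch 1.2 (add ¬¬A, ¬¬C):
        ¬¬C: drop double negation, giving C.
        (C → D): β-rule — branch into ¬C  //  D.
          branch 1.2.1 (add ¬C):
            × closes — contains both C and ¬C.
          branch 1.2.2 (add D):
            ○ open, literals {A=T, C=T, D=T, E=T}.
  branch 2 (add (B ∧ ((D ↔ A) ∧ A))):
    (B ∧ ((D ↔ A) ∧ A)): α-rule — add B, ((D ↔ A) ∧ A).
    ((D ↔ A) ∧ A): α-rule — add (D ↔ A), A.
    (D ↔ A): β-rule — branch into D, A  //  ¬D, ¬A.
      branch 2.1 (add D, A):
        ○ open, literals {A=T, B=T, D=T}.
      branch 2.2 (add ¬D, ¬A):
        × closes — contains both A and ¬A.
3 branches closed, 2 open.
Each open branch fixes some atoms; the unmentioned ones are free. Counting distinct full assignments: branch {A=T, C=T, D=T, E=T} (B) contributes 2 new; branch {A=T, B=T, D=T} (C, E) contributes 3 new. Total: 5.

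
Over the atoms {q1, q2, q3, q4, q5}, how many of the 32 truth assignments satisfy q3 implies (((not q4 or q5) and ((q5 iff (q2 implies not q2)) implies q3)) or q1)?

30

Initial set: {(q3 implies (((not q4 or q5) and ((q5 iff (q2 implies not q2)) implies q3)) or q1))}.
(q3 implies (((not q4 or q5) and ((q5 iff (q2 implies not q2)) implies q3)) or q1)): β-rule — branch into not q3  //  (((not q4 or q5) and ((q5 iff (q2 implies not q2)) implies q3)) or q1).
  branch 1 (add not q3):
    ○ open, literals {q3=false}.
  branch 2 (add (((not q4 or q5) and ((q5 iff (q2 implies not q2)) implies q3)) or q1)):
    (((not q4 or q5) and ((q5 iff (q2 implies not q2)) implies q3)) or q1): β-rule — branch into ((not q4 or q5) and ((q5 iff (q2 implies not q2)) implies q3))  //  q1.
      branch 2.1 (add ((not q4 or q5) and ((q5 iff (q2 implies not q2)) implies q3))):
        ((not q4 or q5) and ((q5 iff (q2 implies not q2)) implies q3)): α-rule — add (not q4 or q5), ((q5 iff (q2 implies not q2)) implies q3).
        (not q4 or q5): β-rule — branch into not q4  //  q5.
          branch 2.1.1 (add not q4):
            ((q5 iff (q2 implies not q2)) implies q3): β-rule — branch into not (q5 iff (q2 implies not q2))  //  q3.
              branch 2.1.1.1 (add not (q5 iff (q2 implies not q2))):
                not (q5 iff (q2 implies not q2)): β-rule — branch into q5, not (q2 implies not q2)  //  not q5, (q2 implies not q2).
                  branch 2.1.1.1.1 (add q5, not (q2 implies not q2)):
                    not (q2 implies not q2): α-rule — add q2, not not q2.
                    ○ open, literals {q2=true, q4=false, q5=true}.
                  branch 2.1.1.1.2 (add not q5, (q2 implies not q2)):
                    (q2 implies not q2): β-rule — branch into not q2  //  not q2.
                      branch 2.1.1.1.2.1 (add not q2):
                        ○ open, literals {q2=false, q4=false, q5=false}.
                      branch 2.1.1.1.2.2 (add not q2):
                        ○ open, literals {q2=false, q4=false, q5=false}.
              branch 2.1.1.2 (add q3):
                ○ open, literals {q3=true, q4=false}.
          branch 2.1.2 (add q5):
            ((q5 iff (q2 implies not q2)) implies q3): β-rule — branch into not (q5 iff (q2 implies not q2))  //  q3.
              branch 2.1.2.1 (add not (q5 iff (q2 implies not q2))):
                not (q5 iff (q2 implies not q2)): β-rule — branch into q5, not (q2 implies not q2)  //  not q5, (q2 implies not q2).
                  branch 2.1.2.1.1 (add q5, not (q2 implies not q2)):
                    not (q2 implies not q2): α-rule — add q2, not not q2.
                    ○ open, literals {q2=true, q5=true}.
                  branch 2.1.2.1.2 (add not q5, (q2 implies not q2)):
                    × closes — contains both q5 and not q5.
              branch 2.1.2.2 (add q3):
                ○ open, literals {q3=true, q5=true}.
      branch 2.2 (add q1):
        ○ open, literals {q1=true}.
1 branch closed, 8 open.
Each open branch fixes some atoms; the unmentioned ones are free. Counting distinct full assignments: branch {q3=false} (q1, q2, q4, q5) contributes 16 new; branch {q2=true, q4=false, q5=true} (q1, q3) contributes 2 new; branch {q2=false, q4=false, q5=false} (q1, q3) contributes 2 new; branch {q2=false, q4=false, q5=false} (q1, q3) contributes 0 new; branch {q3=true, q4=false} (q1, q2, q5) contributes 4 new; branch {q2=true, q5=true} (q1, q3, q4) contributes 2 new; branch {q3=true, q5=true} (q1, q2, q4) contributes 2 new; branch {q1=true} (q2, q3, q4, q5) contributes 2 new. Total: 30.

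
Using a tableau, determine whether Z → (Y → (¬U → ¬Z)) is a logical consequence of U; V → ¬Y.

Initial set: {U; (V → ¬Y); ¬(Z → (Y → (¬U → ¬Z)))}.
¬(Z → (Y → (¬U → ¬Z))): α-rule — add Z, ¬(Y → (¬U → ¬Z)).
¬(Y → (¬U → ¬Z)): α-rule — add Y, ¬(¬U → ¬Z).
¬(¬U → ¬Z): α-rule — add ¬U, ¬¬Z.
× closes — contains both U and ¬U.
All 1 branch closes.
Every branch closed, so the premises entail the conclusion.

Yes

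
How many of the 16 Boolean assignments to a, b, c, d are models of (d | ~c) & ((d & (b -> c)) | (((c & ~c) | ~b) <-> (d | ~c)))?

8

Initial set: {((d | ~c) & ((d & (b -> c)) | (((c & ~c) | ~b) <-> (d | ~c))))}.
((d | ~c) & ((d & (b -> c)) | (((c & ~c) | ~b) <-> (d | ~c)))): α-rule — add (d | ~c), ((d & (b -> c)) | (((c & ~c) | ~b) <-> (d | ~c))).
(d | ~c): β-rule — branch into d  //  ~c.
  branch 1 (add d):
    ((d & (b -> c)) | (((c & ~c) | ~b) <-> (d | ~c))): β-rule — branch into (d & (b -> c))  //  (((c & ~c) | ~b) <-> (d | ~c)).
      branch 1.1 (add (d & (b -> c))):
        (d & (b -> c)): α-rule — add d, (b -> c).
        (b -> c): β-rule — branch into ~b  //  c.
          branch 1.1.1 (add ~b):
            ○ open, literals {b=F, d=T}.
          branch 1.1.2 (add c):
            ○ open, literals {c=T, d=T}.
      branch 1.2 (add (((c & ~c) | ~b) <-> (d | ~c))):
        (((c & ~c) | ~b) <-> (d | ~c)): β-rule — branch into ((c & ~c) | ~b), (d | ~c)  //  ~((c & ~c) | ~b), ~(d | ~c).
          branch 1.2.1 (add ((c & ~c) | ~b), (d | ~c)):
            ((c & ~c) | ~b): β-rule — branch into (c & ~c)  //  ~b.
              branch 1.2.1.1 (add (c & ~c)):
                (c & ~c): α-rule — add c, ~c.
                × closes — contains both c and ~c.
              branch 1.2.1.2 (add ~b):
                (d | ~c): β-rule — branch into d  //  ~c.
                  branch 1.2.1.2.1 (add d):
                    ○ open, literals {b=F, d=T}.
                  branch 1.2.1.2.2 (add ~c):
                    ○ open, literals {b=F, c=F, d=T}.
          branch 1.2.2 (add ~((c & ~c) | ~b), ~(d | ~c)):
            ~((c & ~c) | ~b): α-rule — add ~(c & ~c), ~~b.
            ~(d | ~c): α-rule — add ~d, ~~c.
            × closes — contains both d and ~d.
  branch 2 (add ~c):
    ((d & (b -> c)) | (((c & ~c) | ~b) <-> (d | ~c))): β-rule — branch into (d & (b -> c))  //  (((c & ~c) | ~b) <-> (d | ~c)).
      branch 2.1 (add (d & (b -> c))):
        (d & (b -> c)): α-rule — add d, (b -> c).
        (b -> c): β-rule — branch into ~b  //  c.
          branch 2.1.1 (add ~b):
            ○ open, literals {b=F, c=F, d=T}.
          branch 2.1.2 (add c):
            × closes — contains both c and ~c.
      branch 2.2 (add (((c & ~c) | ~b) <-> (d | ~c))):
        (((c & ~c) | ~b) <-> (d | ~c)): β-rule — branch into ((c & ~c) | ~b), (d | ~c)  //  ~((c & ~c) | ~b), ~(d | ~c).
          branch 2.2.1 (add ((c & ~c) | ~b), (d | ~c)):
            ((c & ~c) | ~b): β-rule — branch into (c & ~c)  //  ~b.
              branch 2.2.1.1 (add (c & ~c)):
                (c & ~c): α-rule — add c, ~c.
                × closes — contains both c and ~c.
              branch 2.2.1.2 (add ~b):
                (d | ~c): β-rule — branch into d  //  ~c.
                  branch 2.2.1.2.1 (add d):
                    ○ open, literals {b=F, c=F, d=T}.
                  branch 2.2.1.2.2 (add ~c):
                    ○ open, literals {b=F, c=F}.
          branch 2.2.2 (add ~((c & ~c) | ~b), ~(d | ~c)):
            ~((c & ~c) | ~b): α-rule — add ~(c & ~c), ~~b.
            ~(d | ~c): α-rule — add ~d, ~~c.
            × closes — contains both c and ~c.
5 branches closed, 7 open.
Each open branch fixes some atoms; the unmentioned ones are free. Counting distinct full assignments: branch {b=F, d=T} (a, c) contributes 4 new; branch {c=T, d=T} (a, b) contributes 2 new; branch {b=F, d=T} (a, c) contributes 0 new; branch {b=F, c=F, d=T} (a) contributes 0 new; branch {b=F, c=F, d=T} (a) contributes 0 new; branch {b=F, c=F, d=T} (a) contributes 0 new; branch {b=F, c=F} (a, d) contributes 2 new. Total: 8.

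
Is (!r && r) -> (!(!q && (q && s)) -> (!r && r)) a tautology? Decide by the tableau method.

Assume the negation and expand:
Initial set: {F ((!r && r) -> (!(!q && (q && s)) -> (!r && r)))}.
F ((!r && r) -> (!(!q && (q && s)) -> (!r && r))): α-rule — add T (!r && r), F (!(!q && (q && s)) -> (!r && r)).
T (!r && r): α-rule — add T !r, T r.
× closes — contains both r and !r.
All 1 branch closes.
Every branch closed, so the negation is unsatisfiable and the formula is valid.

Valid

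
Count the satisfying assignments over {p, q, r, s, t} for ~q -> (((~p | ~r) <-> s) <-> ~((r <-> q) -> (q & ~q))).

24

Initial set: {(~q -> (((~p | ~r) <-> s) <-> ~((r <-> q) -> (q & ~q))))}.
(~q -> (((~p | ~r) <-> s) <-> ~((r <-> q) -> (q & ~q)))): β-rule — branch into ~~q  //  (((~p | ~r) <-> s) <-> ~((r <-> q) -> (q & ~q))).
  branch 1 (add ~~q):
    ○ open, literals {q=T}.
  branch 2 (add (((~p | ~r) <-> s) <-> ~((r <-> q) -> (q & ~q)))):
    (((~p | ~r) <-> s) <-> ~((r <-> q) -> (q & ~q))): β-rule — branch into ((~p | ~r) <-> s), ~((r <-> q) -> (q & ~q))  //  ~((~p | ~r) <-> s), ~~((r <-> q) -> (q & ~q)).
      branch 2.1 (add ((~p | ~r) <-> s), ~((r <-> q) -> (q & ~q))):
        ~((r <-> q) -> (q & ~q)): α-rule — add (r <-> q), ~(q & ~q).
        ((~p | ~r) <-> s): β-rule — branch into (~p | ~r), s  //  ~(~p | ~r), ~s.
          branch 2.1.1 (add (~p | ~r), s):
            (r <-> q): β-rule — branch into r, q  //  ~r, ~q.
              branch 2.1.1.1 (add r, q):
                ~(q & ~q): β-rule — branch into ~q  //  ~~q.
                  branch 2.1.1.1.1 (add ~q):
                    × closes — contains both q and ~q.
                  branch 2.1.1.1.2 (add ~~q):
                    (~p | ~r): β-rule — branch into ~p  //  ~r.
                      branch 2.1.1.1.2.1 (add ~p):
                        ○ open, literals {p=F, q=T, r=T, s=T}.
                      branch 2.1.1.1.2.2 (add ~r):
                        × closes — contains both r and ~r.
              branch 2.1.1.2 (add ~r, ~q):
                ~(q & ~q): β-rule — branch into ~q  //  ~~q.
                  branch 2.1.1.2.1 (add ~q):
                    (~p | ~r): β-rule — branch into ~p  //  ~r.
                      branch 2.1.1.2.1.1 (add ~p):
                        ○ open, literals {p=F, q=F, r=F, s=T}.
                      branch 2.1.1.2.1.2 (add ~r):
                        ○ open, literals {q=F, r=F, s=T}.
                  branch 2.1.1.2.2 (add ~~q):
                    × closes — contains both q and ~q.
          branch 2.1.2 (add ~(~p | ~r), ~s):
            ~(~p | ~r): α-rule — add ~~p, ~~r.
            (r <-> q): β-rule — branch into r, q  //  ~r, ~q.
              branch 2.1.2.1 (add r, q):
                ~(q & ~q): β-rule — branch into ~q  //  ~~q.
                  branch 2.1.2.1.1 (add ~q):
                    × closes — contains both q and ~q.
                  branch 2.1.2.1.2 (add ~~q):
                    ○ open, literals {p=T, q=T, r=T, s=F}.
              branch 2.1.2.2 (add ~r, ~q):
                × closes — contains both r and ~r.
      branch 2.2 (add ~((~p | ~r) <-> s), ~~((r <-> q) -> (q & ~q))):
        ~((~p | ~r) <-> s): β-rule — branch into (~p | ~r), ~s  //  ~(~p | ~r), s.
          branch 2.2.1 (add (~p | ~r), ~s):
            ~~((r <-> q) -> (q & ~q)): β-rule — branch into ~(r <-> q)  //  (q & ~q).
              branch 2.2.1.1 (add ~(r <-> q)):
                (~p | ~r): β-rule — branch into ~p  //  ~r.
                  branch 2.2.1.1.1 (add ~p):
                    ~(r <-> q): β-rule — branch into r, ~q  //  ~r, q.
                      branch 2.2.1.1.1.1 (add r, ~q):
                        ○ open, literals {p=F, q=F, r=T, s=F}.
                      branch 2.2.1.1.1.2 (add ~r, q):
                        ○ open, literals {p=F, q=T, r=F, s=F}.
                  branch 2.2.1.1.2 (add ~r):
                    ~(r <-> q): β-rule — branch into r, ~q  //  ~r, q.
                      branch 2.2.1.1.2.1 (add r, ~q):
                        × closes — contains both r and ~r.
                      branch 2.2.1.1.2.2 (add ~r, q):
                        ○ open, literals {q=T, r=F, s=F}.
              branch 2.2.1.2 (add (q & ~q)):
                (q & ~q): α-rule — add q, ~q.
                × closes — contains both q and ~q.
          branch 2.2.2 (add ~(~p | ~r), s):
            ~(~p | ~r): α-rule — add ~~p, ~~r.
            ~~((r <-> q) -> (q & ~q)): β-rule — branch into ~(r <-> q)  //  (q & ~q).
              branch 2.2.2.1 (add ~(r <-> q)):
                ~(r <-> q): β-rule — branch into r, ~q  //  ~r, q.
                  branch 2.2.2.1.1 (add r, ~q):
                    ○ open, literals {p=T, q=F, r=T, s=T}.
                  branch 2.2.2.1.2 (add ~r, q):
                    × closes — contains both r and ~r.
              branch 2.2.2.2 (add (q & ~q)):
                (q & ~q): α-rule — add q, ~q.
                × closes — contains both q and ~q.
9 branches closed, 9 open.
Each open branch fixes some atoms; the unmentioned ones are free. Counting distinct full assignments: branch {q=T} (p, r, s, t) contributes 16 new; branch {p=F, q=T, r=T, s=T} (t) contributes 0 new; branch {p=F, q=F, r=F, s=T} (t) contributes 2 new; branch {q=F, r=F, s=T} (p, t) contributes 2 new; branch {p=T, q=T, r=T, s=F} (t) contributes 0 new; branch {p=F, q=F, r=T, s=F} (t) contributes 2 new; branch {p=F, q=T, r=F, s=F} (t) contributes 0 new; branch {q=T, r=F, s=F} (p, t) contributes 0 new; branch {p=T, q=F, r=T, s=T} (t) contributes 2 new. Total: 24.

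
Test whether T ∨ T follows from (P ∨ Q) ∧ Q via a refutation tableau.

No

Initial set: {((P ∨ Q) ∧ Q); ¬(T ∨ T)}.
((P ∨ Q) ∧ Q): α-rule — add (P ∨ Q), Q.
¬(T ∨ T): α-rule — add ¬T, ¬T.
(P ∨ Q): β-rule — branch into P  //  Q.
  branch 1 (add P):
    ○ open, literals {P=true, Q=true, T=false}.
  branch 2 (add Q):
    ○ open, literals {Q=true, T=false}.
0 branches closed, 2 open.
An open branch gives a countermodel: P=true, Q=true, T=false (unmentioned atoms arbitrary); the premises hold there but the conclusion fails.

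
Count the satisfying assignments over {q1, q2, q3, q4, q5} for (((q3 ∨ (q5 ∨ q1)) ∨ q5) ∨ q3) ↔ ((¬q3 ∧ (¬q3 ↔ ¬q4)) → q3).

24

Initial set: {T ((((q3 ∨ (q5 ∨ q1)) ∨ q5) ∨ q3) ↔ ((¬q3 ∧ (¬q3 ↔ ¬q4)) → q3))}.
T ((((q3 ∨ (q5 ∨ q1)) ∨ q5) ∨ q3) ↔ ((¬q3 ∧ (¬q3 ↔ ¬q4)) → q3)): β-rule — branch into T (((q3 ∨ (q5 ∨ q1)) ∨ q5) ∨ q3), T ((¬q3 ∧ (¬q3 ↔ ¬q4)) → q3)  //  F (((q3 ∨ (q5 ∨ q1)) ∨ q5) ∨ q3), F ((¬q3 ∧ (¬q3 ↔ ¬q4)) → q3).
  branch 1 (add T (((q3 ∨ (q5 ∨ q1)) ∨ q5) ∨ q3), T ((¬q3 ∧ (¬q3 ↔ ¬q4)) → q3)):
    T (((q3 ∨ (q5 ∨ q1)) ∨ q5) ∨ q3): β-rule — branch into T ((q3 ∨ (q5 ∨ q1)) ∨ q5)  //  T q3.
      branch 1.1 (add T ((q3 ∨ (q5 ∨ q1)) ∨ q5)):
        T ((¬q3 ∧ (¬q3 ↔ ¬q4)) → q3): β-rule — branch into F (¬q3 ∧ (¬q3 ↔ ¬q4))  //  T q3.
          branch 1.1.1 (add F (¬q3 ∧ (¬q3 ↔ ¬q4))):
            T ((q3 ∨ (q5 ∨ q1)) ∨ q5): β-rule — branch into T (q3 ∨ (q5 ∨ q1))  //  T q5.
              branch 1.1.1.1 (add T (q3 ∨ (q5 ∨ q1))):
                F (¬q3 ∧ (¬q3 ↔ ¬q4)): β-rule — branch into F ¬q3  //  F (¬q3 ↔ ¬q4).
                  branch 1.1.1.1.1 (add F ¬q3):
                    T (q3 ∨ (q5 ∨ q1)): β-rule — branch into T q3  //  T (q5 ∨ q1).
                      branch 1.1.1.1.1.1 (add T q3):
                        ○ open, literals {q3=true}.
                      branch 1.1.1.1.1.2 (add T (q5 ∨ q1)):
                        T (q5 ∨ q1): β-rule — branch into T q5  //  T q1.
                          branch 1.1.1.1.1.2.1 (add T q5):
                            ○ open, literals {q3=true, q5=true}.
                          branch 1.1.1.1.1.2.2 (add T q1):
                            ○ open, literals {q1=true, q3=true}.
                  branch 1.1.1.1.2 (add F (¬q3 ↔ ¬q4)):
                    T (q3 ∨ (q5 ∨ q1)): β-rule — branch into T q3  //  T (q5 ∨ q1).
                      branch 1.1.1.1.2.1 (add T q3):
                        F (¬q3 ↔ ¬q4): β-rule — branch into T ¬q3, F ¬q4  //  F ¬q3, T ¬q4.
                          branch 1.1.1.1.2.1.1 (add T ¬q3, F ¬q4):
                            × closes — contains both q3 and ¬q3.
                          branch 1.1.1.1.2.1.2 (add F ¬q3, T ¬q4):
                            ○ open, literals {q3=true, q4=false}.
                      branch 1.1.1.1.2.2 (add T (q5 ∨ q1)):
                        F (¬q3 ↔ ¬q4): β-rule — branch into T ¬q3, F ¬q4  //  F ¬q3, T ¬q4.
                          branch 1.1.1.1.2.2.1 (add T ¬q3, F ¬q4):
                            T (q5 ∨ q1): β-rule — branch into T q5  //  T q1.
                              branch 1.1.1.1.2.2.1.1 (add T q5):
                                ○ open, literals {q3=false, q4=true, q5=true}.
                              branch 1.1.1.1.2.2.1.2 (add T q1):
                                ○ open, literals {q1=true, q3=false, q4=true}.
                          branch 1.1.1.1.2.2.2 (add F ¬q3, T ¬q4):
                            T (q5 ∨ q1): β-rule — branch into T q5  //  T q1.
                              branch 1.1.1.1.2.2.2.1 (add T q5):
                                ○ open, literals {q3=true, q4=false, q5=true}.
                              branch 1.1.1.1.2.2.2.2 (add T q1):
                                ○ open, literals {q1=true, q3=true, q4=false}.
              branch 1.1.1.2 (add T q5):
                F (¬q3 ∧ (¬q3 ↔ ¬q4)): β-rule — branch into F ¬q3  //  F (¬q3 ↔ ¬q4).
                  branch 1.1.1.2.1 (add F ¬q3):
                    ○ open, literals {q3=true, q5=true}.
                  branch 1.1.1.2.2 (add F (¬q3 ↔ ¬q4)):
                    F (¬q3 ↔ ¬q4): β-rule — branch into T ¬q3, F ¬q4  //  F ¬q3, T ¬q4.
                      branch 1.1.1.2.2.1 (add T ¬q3, F ¬q4):
                        ○ open, literals {q3=false, q4=true, q5=true}.
                      branch 1.1.1.2.2.2 (add F ¬q3, T ¬q4):
                        ○ open, literals {q3=true, q4=false, q5=true}.
          branch 1.1.2 (add T q3):
            T ((q3 ∨ (q5 ∨ q1)) ∨ q5): β-rule — branch into T (q3 ∨ (q5 ∨ q1))  //  T q5.
              branch 1.1.2.1 (add T (q3 ∨ (q5 ∨ q1))):
                T (q3 ∨ (q5 ∨ q1)): β-rule — branch into T q3  //  T (q5 ∨ q1).
                  branch 1.1.2.1.1 (add T q3):
                    ○ open, literals {q3=true}.
                  branch 1.1.2.1.2 (add T (q5 ∨ q1)):
                    T (q5 ∨ q1): β-rule — branch into T q5  //  T q1.
                      branch 1.1.2.1.2.1 (add T q5):
                        ○ open, literals {q3=true, q5=true}.
                      branch 1.1.2.1.2.2 (add T q1):
                        ○ open, literals {q1=true, q3=true}.
              branch 1.1.2.2 (add T q5):
                ○ open, literals {q3=true, q5=true}.
      branch 1.2 (add T q3):
        T ((¬q3 ∧ (¬q3 ↔ ¬q4)) → q3): β-rule — branch into F (¬q3 ∧ (¬q3 ↔ ¬q4))  //  T q3.
          branch 1.2.1 (add F (¬q3 ∧ (¬q3 ↔ ¬q4))):
            F (¬q3 ∧ (¬q3 ↔ ¬q4)): β-rule — branch into F ¬q3  //  F (¬q3 ↔ ¬q4).
              branch 1.2.1.1 (add F ¬q3):
                ○ open, literals {q3=true}.
              branch 1.2.1.2 (add F (¬q3 ↔ ¬q4)):
                F (¬q3 ↔ ¬q4): β-rule — branch into T ¬q3, F ¬q4  //  F ¬q3, T ¬q4.
                  branch 1.2.1.2.1 (add T ¬q3, F ¬q4):
                    × closes — contains both q3 and ¬q3.
                  branch 1.2.1.2.2 (add F ¬q3, T ¬q4):
                    ○ open, literals {q3=true, q4=false}.
          branch 1.2.2 (add T q3):
            ○ open, literals {q3=true}.
  branch 2 (add F (((q3 ∨ (q5 ∨ q1)) ∨ q5) ∨ q3), F ((¬q3 ∧ (¬q3 ↔ ¬q4)) → q3)):
    F (((q3 ∨ (q5 ∨ q1)) ∨ q5) ∨ q3): α-rule — add F ((q3 ∨ (q5 ∨ q1)) ∨ q5), F q3.
    F ((¬q3 ∧ (¬q3 ↔ ¬q4)) → q3): α-rule — add T (¬q3 ∧ (¬q3 ↔ ¬q4)), F q3.
    F ((q3 ∨ (q5 ∨ q1)) ∨ q5): α-rule — add F (q3 ∨ (q5 ∨ q1)), F q5.
    T (¬q3 ∧ (¬q3 ↔ ¬q4)): α-rule — add T ¬q3, T (¬q3 ↔ ¬q4).
    F (q3 ∨ (q5 ∨ q1)): α-rule — add F q3, F (q5 ∨ q1).
    F (q5 ∨ q1): α-rule — add F q5, F q1.
    T (¬q3 ↔ ¬q4): β-rule — branch into T ¬q3, T ¬q4  //  F ¬q3, F ¬q4.
      branch 2.1 (add T ¬q3, T ¬q4):
        ○ open, literals {q1=false, q3=false, q4=false, q5=false}.
      branch 2.2 (add F ¬q3, F ¬q4):
        × closes — contains both q3 and ¬q3.
3 branches closed, 19 open.
Each open branch fixes some atoms; the unmentioned ones are free. Counting distinct full assignments: branch {q3=true} (q1, q2, q4, q5) contributes 16 new; branch {q3=true, q5=true} (q1, q2, q4) contributes 0 new; branch {q1=true, q3=true} (q2, q4, q5) contributes 0 new; branch {q3=true, q4=false} (q1, q2, q5) contributes 0 new; branch {q3=false, q4=true, q5=true} (q1, q2) contributes 4 new; branch {q1=true, q3=false, q4=true} (q2, q5) contributes 2 new; branch {q3=true, q4=false, q5=true} (q1, q2) contributes 0 new; branch {q1=true, q3=true, q4=false} (q2, q5) contributes 0 new; branch {q3=true, q5=true} (q1, q2, q4) contributes 0 new; branch {q3=false, q4=true, q5=true} (q1, q2) contributes 0 new; branch {q3=true, q4=false, q5=true} (q1, q2) contributes 0 new; branch {q3=true} (q1, q2, q4, q5) contributes 0 new; branch {q3=true, q5=true} (q1, q2, q4) contributes 0 new; branch {q1=true, q3=true} (q2, q4, q5) contributes 0 new; branch {q3=true, q5=true} (q1, q2, q4) contributes 0 new; branch {q3=true} (q1, q2, q4, q5) contributes 0 new; branch {q3=true, q4=false} (q1, q2, q5) contributes 0 new; branch {q3=true} (q1, q2, q4, q5) contributes 0 new; branch {q1=false, q3=false, q4=false, q5=false} (q2) contributes 2 new. Total: 24.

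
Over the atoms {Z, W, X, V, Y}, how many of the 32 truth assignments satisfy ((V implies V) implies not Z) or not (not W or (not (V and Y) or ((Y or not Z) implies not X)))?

17

Initial set: {(((V implies V) implies not Z) or not (not W or (not (V and Y) or ((Y or not Z) implies not X))))}.
(((V implies V) implies not Z) or not (not W or (not (V and Y) or ((Y or not Z) implies not X)))): β-rule — branch into ((V implies V) implies not Z)  //  not (not W or (not (V and Y) or ((Y or not Z) implies not X))).
  branch 1 (add ((V implies V) implies not Z)):
    ((V implies V) implies not Z): β-rule — branch into not (V implies V)  //  not Z.
      branch 1.1 (add not (V implies V)):
        not (V implies V): α-rule — add V, not V.
        × closes — contains both V and not V.
      branch 1.2 (add not Z):
        ○ open, literals {Z=F}.
  branch 2 (add not (not W or (not (V and Y) or ((Y or not Z) implies not X)))):
    not (not W or (not (V and Y) or ((Y or not Z) implies not X))): α-rule — add not not W, not (not (V and Y) or ((Y or not Z) implies not X)).
    not (not (V and Y) or ((Y or not Z) implies not X)): α-rule — add not not (V and Y), not ((Y or not Z) implies not X).
    not not (V and Y): α-rule — add V, Y.
    not ((Y or not Z) implies not X): α-rule — add (Y or not Z), not not X.
    (Y or not Z): β-rule — branch into Y  //  not Z.
      branch 2.1 (add Y):
        ○ open, literals {V=T, W=T, X=T, Y=T}.
      branch 2.2 (add not Z):
        ○ open, literals {V=T, W=T, X=T, Y=T, Z=F}.
1 branch closed, 3 open.
Each open branch fixes some atoms; the unmentioned ones are free. Counting distinct full assignments: branch {Z=F} (W, X, V, Y) contributes 16 new; branch {V=T, W=T, X=T, Y=T} (Z) contributes 1 new; branch {V=T, W=T, X=T, Y=T, Z=F} (none free) contributes 0 new. Total: 17.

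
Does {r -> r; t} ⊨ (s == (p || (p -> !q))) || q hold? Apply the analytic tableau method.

No

Initial set: {(r -> r); t; !((s == (p || (p -> !q))) || q)}.
!((s == (p || (p -> !q))) || q): α-rule — add !(s == (p || (p -> !q))), !q.
(r -> r): β-rule — branch into !r  //  r.
  branch 1 (add !r):
    !(s == (p || (p -> !q))): β-rule — branch into s, !(p || (p -> !q))  //  !s, (p || (p -> !q)).
      branch 1.1 (add s, !(p || (p -> !q))):
        !(p || (p -> !q)): α-rule — add !p, !(p -> !q).
        !(p -> !q): α-rule — add p, !!q.
        × closes — contains both p and !p.
      branch 1.2 (add !s, (p || (p -> !q))):
        (p || (p -> !q)): β-rule — branch into p  //  (p -> !q).
          branch 1.2.1 (add p):
            ○ open, literals {p=1, q=0, r=0, s=0, t=1}.
          branch 1.2.2 (add (p -> !q)):
            (p -> !q): β-rule — branch into !p  //  !q.
              branch 1.2.2.1 (add !p):
                ○ open, literals {p=0, q=0, r=0, s=0, t=1}.
              branch 1.2.2.2 (add !q):
                ○ open, literals {q=0, r=0, s=0, t=1}.
  branch 2 (add r):
    !(s == (p || (p -> !q))): β-rule — branch into s, !(p || (p -> !q))  //  !s, (p || (p -> !q)).
      branch 2.1 (add s, !(p || (p -> !q))):
        !(p || (p -> !q)): α-rule — add !p, !(p -> !q).
        !(p -> !q): α-rule — add p, !!q.
        × closes — contains both p and !p.
      branch 2.2 (add !s, (p || (p -> !q))):
        (p || (p -> !q)): β-rule — branch into p  //  (p -> !q).
          branch 2.2.1 (add p):
            ○ open, literals {p=1, q=0, r=1, s=0, t=1}.
          branch 2.2.2 (add (p -> !q)):
            (p -> !q): β-rule — branch into !p  //  !q.
              branch 2.2.2.1 (add !p):
                ○ open, literals {p=0, q=0, r=1, s=0, t=1}.
              branch 2.2.2.2 (add !q):
                ○ open, literals {q=0, r=1, s=0, t=1}.
2 branches closed, 6 open.
An open branch gives a countermodel: p=1, q=0, r=0, s=0, t=1 (unmentioned atoms arbitrary); the premises hold there but the conclusion fails.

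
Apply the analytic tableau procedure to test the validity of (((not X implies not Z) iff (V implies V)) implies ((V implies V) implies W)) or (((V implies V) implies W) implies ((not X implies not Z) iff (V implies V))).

Assume the negation and expand:
Initial set: {not ((((not X implies not Z) iff (V implies V)) implies ((V implies V) implies W)) or (((V implies V) implies W) implies ((not X implies not Z) iff (V implies V))))}.
not ((((not X implies not Z) iff (V implies V)) implies ((V implies V) implies W)) or (((V implies V) implies W) implies ((not X implies not Z) iff (V implies V)))): α-rule — add not (((not X implies not Z) iff (V implies V)) implies ((V implies V) implies W)), not (((V implies V) implies W) implies ((not X implies not Z) iff (V implies V))).
not (((not X implies not Z) iff (V implies V)) implies ((V implies V) implies W)): α-rule — add ((not X implies not Z) iff (V implies V)), not ((V implies V) implies W).
not (((V implies V) implies W) implies ((not X implies not Z) iff (V implies V))): α-rule — add ((V implies V) implies W), not ((not X implies not Z) iff (V implies V)).
not ((V implies V) implies W): α-rule — add (V implies V), not W.
((not X implies not Z) iff (V implies V)): β-rule — branch into (not X implies not Z), (V implies V)  //  not (not X implies not Z), not (V implies V).
  branch 1 (add (not X implies not Z), (V implies V)):
    ((V implies V) implies W): β-rule — branch into not (V implies V)  //  W.
      branch 1.1 (add not (V implies V)):
        not (V implies V): α-rule — add V, not V.
        × closes — contains both V and not V.
      branch 1.2 (add W):
        × closes — contains both W and not W.
  branch 2 (add not (not X implies not Z), not (V implies V)):
    not (not X implies not Z): α-rule — add not X, not not Z.
    not (V implies V): α-rule — add V, not V.
    × closes — contains both V and not V.
All 3 branches close.
Every branch closed, so the negation is unsatisfiable and the formula is valid.

Valid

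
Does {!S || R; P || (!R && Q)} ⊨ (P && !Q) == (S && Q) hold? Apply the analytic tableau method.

No

Initial set: {(!S || R); (P || (!R && Q)); !((P && !Q) == (S && Q))}.
(!S || R): β-rule — branch into !S  //  R.
  branch 1 (add !S):
    (P || (!R && Q)): β-rule — branch into P  //  (!R && Q).
      branch 1.1 (add P):
        !((P && !Q) == (S && Q)): β-rule — branch into (P && !Q), !(S && Q)  //  !(P && !Q), (S && Q).
          branch 1.1.1 (add (P && !Q), !(S && Q)):
            (P && !Q): α-rule — add P, !Q.
            !(S && Q): β-rule — branch into !S  //  !Q.
              branch 1.1.1.1 (add !S):
                ○ open, literals {P=T, Q=F, S=F}.
              branch 1.1.1.2 (add !Q):
                ○ open, literals {P=T, Q=F, S=F}.
          branch 1.1.2 (add !(P && !Q), (S && Q)):
            (S && Q): α-rule — add S, Q.
            × closes — contains both S and !S.
      branch 1.2 (add (!R && Q)):
        (!R && Q): α-rule — add !R, Q.
        !((P && !Q) == (S && Q)): β-rule — branch into (P && !Q), !(S && Q)  //  !(P && !Q), (S && Q).
          branch 1.2.1 (add (P && !Q), !(S && Q)):
            (P && !Q): α-rule — add P, !Q.
            × closes — contains both Q and !Q.
          branch 1.2.2 (add !(P && !Q), (S && Q)):
            (S && Q): α-rule — add S, Q.
            × closes — contains both S and !S.
  branch 2 (add R):
    (P || (!R && Q)): β-rule — branch into P  //  (!R && Q).
      branch 2.1 (add P):
        !((P && !Q) == (S && Q)): β-rule — branch into (P && !Q), !(S && Q)  //  !(P && !Q), (S && Q).
          branch 2.1.1 (add (P && !Q), !(S && Q)):
            (P && !Q): α-rule — add P, !Q.
            !(S && Q): β-rule — branch into !S  //  !Q.
              branch 2.1.1.1 (add !S):
                ○ open, literals {P=T, Q=F, R=T, S=F}.
              branch 2.1.1.2 (add !Q):
                ○ open, literals {P=T, Q=F, R=T}.
          branch 2.1.2 (add !(P && !Q), (S && Q)):
            (S && Q): α-rule — add S, Q.
            !(P && !Q): β-rule — branch into !P  //  !!Q.
              branch 2.1.2.1 (add !P):
                × closes — contains both P and !P.
              branch 2.1.2.2 (add !!Q):
                ○ open, literals {P=T, Q=T, R=T, S=T}.
      branch 2.2 (add (!R && Q)):
        (!R && Q): α-rule — add !R, Q.
        × closes — contains both R and !R.
5 branches closed, 5 open.
An open branch gives a countermodel: P=T, Q=F, S=F (unmentioned atoms arbitrary); the premises hold there but the conclusion fails.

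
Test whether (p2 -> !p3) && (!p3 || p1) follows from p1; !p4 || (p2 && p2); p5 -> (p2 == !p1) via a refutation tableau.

No

Initial set: {T p1; T (!p4 || (p2 && p2)); T (p5 -> (p2 == !p1)); F ((p2 -> !p3) && (!p3 || p1))}.
T (!p4 || (p2 && p2)): β-rule — branch into T !p4  //  T (p2 && p2).
  branch 1 (add T !p4):
    T (p5 -> (p2 == !p1)): β-rule — branch into F p5  //  T (p2 == !p1).
      branch 1.1 (add F p5):
        F ((p2 -> !p3) && (!p3 || p1)): β-rule — branch into F (p2 -> !p3)  //  F (!p3 || p1).
          branch 1.1.1 (add F (p2 -> !p3)):
            F (p2 -> !p3): α-rule — add T p2, F !p3.
            ○ open, literals {p1=true, p2=true, p3=true, p4=false, p5=false}.
          branch 1.1.2 (add F (!p3 || p1)):
            F (!p3 || p1): α-rule — add F !p3, F p1.
            × closes — contains both p1 and !p1.
      branch 1.2 (add T (p2 == !p1)):
        F ((p2 -> !p3) && (!p3 || p1)): β-rule — branch into F (p2 -> !p3)  //  F (!p3 || p1).
          branch 1.2.1 (add F (p2 -> !p3)):
            F (p2 -> !p3): α-rule — add T p2, F !p3.
            T (p2 == !p1): β-rule — branch into T p2, T !p1  //  F p2, F !p1.
              branch 1.2.1.1 (add T p2, T !p1):
                × closes — contains both p1 and !p1.
              branch 1.2.1.2 (add F p2, F !p1):
                × closes — contains both p2 and !p2.
          branch 1.2.2 (add F (!p3 || p1)):
            F (!p3 || p1): α-rule — add F !p3, F p1.
            × closes — contains both p1 and !p1.
  branch 2 (add T (p2 && p2)):
    T (p2 && p2): α-rule — add T p2, T p2.
    T (p5 -> (p2 == !p1)): β-rule — branch into F p5  //  T (p2 == !p1).
      branch 2.1 (add F p5):
        F ((p2 -> !p3) && (!p3 || p1)): β-rule — branch into F (p2 -> !p3)  //  F (!p3 || p1).
          branch 2.1.1 (add F (p2 -> !p3)):
            F (p2 -> !p3): α-rule — add T p2, F !p3.
            ○ open, literals {p1=true, p2=true, p3=true, p5=false}.
          branch 2.1.2 (add F (!p3 || p1)):
            F (!p3 || p1): α-rule — add F !p3, F p1.
            × closes — contains both p1 and !p1.
      branch 2.2 (add T (p2 == !p1)):
        F ((p2 -> !p3) && (!p3 || p1)): β-rule — branch into F (p2 -> !p3)  //  F (!p3 || p1).
          branch 2.2.1 (add F (p2 -> !p3)):
            F (p2 -> !p3): α-rule — add T p2, F !p3.
            T (p2 == !p1): β-rule — branch into T p2, T !p1  //  F p2, F !p1.
              branch 2.2.1.1 (add T p2, T !p1):
                × closes — contains both p1 and !p1.
              branch 2.2.1.2 (add F p2, F !p1):
                × closes — contains both p2 and !p2.
          branch 2.2.2 (add F (!p3 || p1)):
            F (!p3 || p1): α-rule — add F !p3, F p1.
            × closes — contains both p1 and !p1.
8 branches closed, 2 open.
An open branch gives a countermodel: p1=true, p2=true, p3=true, p4=false, p5=false (unmentioned atoms arbitrary); the premises hold there but the conclusion fails.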